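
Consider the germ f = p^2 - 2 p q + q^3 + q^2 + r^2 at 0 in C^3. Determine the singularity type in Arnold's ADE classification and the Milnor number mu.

Type A_{2}, Milnor number mu = 2.

The Hessian of f at 0 has rank 2. Corank 1: A-series; mu = 2 gives A_2.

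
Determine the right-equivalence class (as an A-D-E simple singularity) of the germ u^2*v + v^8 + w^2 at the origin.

The Hessian of f at 0 is [[0, 0, 0], [0, 0, 0], [0, 0, 2]] with rank 1, so corank 2. A Groebner basis of the Jacobian ideal J(f) in C{u,v,w} is {u^2/8 + v^7, u^3, u*v, w}; counting standard monomials gives mu = 9. Corank 2; j^3 = u^2*v has shape L^2 M (L != M), so D-series; mu = 9 gives D_9.

D_9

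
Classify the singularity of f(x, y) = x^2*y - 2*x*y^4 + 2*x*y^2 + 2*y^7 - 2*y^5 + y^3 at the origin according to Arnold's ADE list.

The Hessian of f at 0 is [[0, 0], [0, 0]] with rank 0, so corank 2. A Groebner basis of the Jacobian ideal J(f) in C{x,y} is {x^2/6 + x*y^3 + 4*x*y/3 + 7*y^2/6, -x*y + y^4 - y^2, x^3 - 3*x*y^2 - 2*y^3, x^2*y + 2*x*y^2 + y^3}; counting standard monomials gives mu = 8. Corank 2; j^3 = y*(x + y)^2 has shape L^2 M (L != M), so D-series; mu = 8 gives D_8.

D_{8}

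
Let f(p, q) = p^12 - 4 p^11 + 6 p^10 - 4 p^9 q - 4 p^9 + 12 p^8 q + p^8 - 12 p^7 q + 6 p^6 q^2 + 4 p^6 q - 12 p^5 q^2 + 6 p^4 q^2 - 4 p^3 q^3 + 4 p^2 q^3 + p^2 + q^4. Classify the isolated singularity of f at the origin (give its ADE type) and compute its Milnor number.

Type A_3, Milnor number mu = 3.

The Hessian of f at 0 has rank 1. Corank 1: A-series; mu = 3 gives A_3.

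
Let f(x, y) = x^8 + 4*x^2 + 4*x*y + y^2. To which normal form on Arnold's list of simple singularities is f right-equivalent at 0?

A_7

The Hessian of f at 0 has rank 1. Corank 1: A-series; mu = 7 gives A_7.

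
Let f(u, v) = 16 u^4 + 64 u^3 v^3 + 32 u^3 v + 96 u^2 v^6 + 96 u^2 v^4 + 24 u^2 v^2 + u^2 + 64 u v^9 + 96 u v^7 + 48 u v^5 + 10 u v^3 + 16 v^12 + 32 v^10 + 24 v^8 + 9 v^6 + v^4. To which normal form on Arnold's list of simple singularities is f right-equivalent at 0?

A_{3}

The Hessian of f at 0 has rank 1. Corank 1: A-series; mu = 3 gives A_3.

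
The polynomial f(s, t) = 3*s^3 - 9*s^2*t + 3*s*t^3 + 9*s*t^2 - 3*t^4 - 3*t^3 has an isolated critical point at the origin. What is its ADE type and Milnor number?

Type E7, Milnor number mu = 7.

The Hessian of f at 0 has rank 0. Corank 2; j^3 = 3*(s - t)^3 is a perfect cube, so E-series; the 4-jet and mu = 7 give E_7.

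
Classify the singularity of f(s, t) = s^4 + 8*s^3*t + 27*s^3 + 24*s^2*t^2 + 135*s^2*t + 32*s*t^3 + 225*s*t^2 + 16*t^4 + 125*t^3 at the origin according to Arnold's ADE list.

The Hessian of f at 0 is [[0, 0], [0, 0]] with rank 0, so corank 2. A Groebner basis of the Jacobian ideal J(f) in C{s,t} is {t^4, s*t^2 + 16*t^3/9, s^2 + 10*s*t/3 + 25*t^2/9}; counting standard monomials gives mu = 6. Corank 2; j^3 = (3*s + 5*t)^3 is a perfect cube, so E-series; the 4-jet and mu = 6 give E_6.

E_6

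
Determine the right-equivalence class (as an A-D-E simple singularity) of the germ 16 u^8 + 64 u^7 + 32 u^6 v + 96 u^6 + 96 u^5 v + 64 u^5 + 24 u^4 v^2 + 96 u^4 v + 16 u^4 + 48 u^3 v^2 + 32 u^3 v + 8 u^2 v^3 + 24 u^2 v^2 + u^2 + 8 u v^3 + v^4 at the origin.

A_{3}

The Hessian of f at 0 has rank 1. Corank 1: A-series; mu = 3 gives A_3.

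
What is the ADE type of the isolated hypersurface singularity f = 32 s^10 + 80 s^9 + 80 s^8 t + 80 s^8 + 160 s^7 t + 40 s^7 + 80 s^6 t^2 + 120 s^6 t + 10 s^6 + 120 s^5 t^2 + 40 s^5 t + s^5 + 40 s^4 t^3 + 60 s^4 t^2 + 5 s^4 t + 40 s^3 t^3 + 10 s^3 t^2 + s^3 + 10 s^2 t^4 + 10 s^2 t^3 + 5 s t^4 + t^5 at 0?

The Hessian of f at 0 has rank 0. Corank 2; j^3 = s^3 is a perfect cube, so E-series; the 5-jet and mu = 8 give E_8.

E_8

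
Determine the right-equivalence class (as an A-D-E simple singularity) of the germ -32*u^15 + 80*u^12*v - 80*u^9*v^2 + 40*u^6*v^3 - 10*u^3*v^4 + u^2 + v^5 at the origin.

A_{4}

The Hessian of f at 0 has rank 1. Corank 1: A-series; mu = 4 gives A_4.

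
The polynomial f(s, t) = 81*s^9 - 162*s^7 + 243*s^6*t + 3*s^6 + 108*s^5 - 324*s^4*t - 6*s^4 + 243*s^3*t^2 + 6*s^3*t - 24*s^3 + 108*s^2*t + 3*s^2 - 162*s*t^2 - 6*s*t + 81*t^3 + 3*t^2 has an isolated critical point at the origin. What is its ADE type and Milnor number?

The Hessian of f at 0 has rank 1. Corank 1: A-series; mu = 2 gives A_2.

Type A_{2}, Milnor number mu = 2.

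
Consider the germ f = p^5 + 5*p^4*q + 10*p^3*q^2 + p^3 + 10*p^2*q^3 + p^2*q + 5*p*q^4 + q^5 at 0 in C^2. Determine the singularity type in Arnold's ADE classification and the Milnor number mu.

Type D_6, Milnor number mu = 6.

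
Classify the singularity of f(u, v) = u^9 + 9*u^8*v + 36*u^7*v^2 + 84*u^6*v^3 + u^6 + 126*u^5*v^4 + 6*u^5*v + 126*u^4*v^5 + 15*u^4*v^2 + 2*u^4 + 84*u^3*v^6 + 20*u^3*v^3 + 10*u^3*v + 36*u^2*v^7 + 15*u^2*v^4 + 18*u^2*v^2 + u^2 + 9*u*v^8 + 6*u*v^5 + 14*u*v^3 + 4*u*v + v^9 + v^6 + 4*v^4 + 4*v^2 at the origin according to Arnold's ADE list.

A_8

The Hessian of f at 0 has rank 1. Corank 1: A-series; mu = 8 gives A_8.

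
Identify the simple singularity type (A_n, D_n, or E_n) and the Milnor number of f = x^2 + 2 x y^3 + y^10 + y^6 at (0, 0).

Type A9, Milnor number mu = 9.

The Hessian of f at 0 has rank 1. Corank 1: A-series; mu = 9 gives A_9.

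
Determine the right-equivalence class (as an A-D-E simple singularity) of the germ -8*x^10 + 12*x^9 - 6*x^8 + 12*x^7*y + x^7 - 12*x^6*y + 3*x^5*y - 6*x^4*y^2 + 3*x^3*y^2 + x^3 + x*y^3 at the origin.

E_{7}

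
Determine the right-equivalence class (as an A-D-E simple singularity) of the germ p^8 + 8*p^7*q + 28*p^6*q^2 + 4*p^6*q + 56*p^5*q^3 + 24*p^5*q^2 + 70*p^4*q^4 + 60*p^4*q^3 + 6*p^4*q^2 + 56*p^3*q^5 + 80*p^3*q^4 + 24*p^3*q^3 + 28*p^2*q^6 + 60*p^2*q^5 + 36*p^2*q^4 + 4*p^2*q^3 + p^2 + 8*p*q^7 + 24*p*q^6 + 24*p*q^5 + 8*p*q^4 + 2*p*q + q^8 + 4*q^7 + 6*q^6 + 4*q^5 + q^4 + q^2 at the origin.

A_{3}

The Hessian of f at 0 is [[2, 2], [2, 2]] with rank 1, so corank 1. A Groebner basis of the Jacobian ideal J(f) in C{p,q} is {q^3, p + q}; counting standard monomials gives mu = 3. Corank 1: A-series; mu = 3 gives A_3.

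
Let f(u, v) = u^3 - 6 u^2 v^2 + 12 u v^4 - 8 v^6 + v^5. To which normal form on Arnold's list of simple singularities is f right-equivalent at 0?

E8

The Hessian of f at 0 has rank 0. Corank 2; j^3 = u^3 is a perfect cube, so E-series; the 5-jet and mu = 8 give E_8.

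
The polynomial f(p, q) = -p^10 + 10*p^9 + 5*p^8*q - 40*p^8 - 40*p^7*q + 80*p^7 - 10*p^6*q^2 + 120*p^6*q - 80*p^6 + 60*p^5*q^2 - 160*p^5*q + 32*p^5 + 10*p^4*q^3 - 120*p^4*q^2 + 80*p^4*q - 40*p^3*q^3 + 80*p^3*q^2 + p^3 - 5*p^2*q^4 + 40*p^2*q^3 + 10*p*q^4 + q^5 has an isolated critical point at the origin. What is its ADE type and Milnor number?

The Hessian of f at 0 has rank 0. Corank 2; j^3 = p^3 is a perfect cube, so E-series; the 5-jet and mu = 8 give E_8.

Type E8, Milnor number mu = 8.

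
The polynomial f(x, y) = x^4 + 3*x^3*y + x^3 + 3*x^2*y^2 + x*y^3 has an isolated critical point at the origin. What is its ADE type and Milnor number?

The Hessian of f at 0 has rank 0. Corank 2; j^3 = x^3 is a perfect cube, so E-series; the 4-jet and mu = 7 give E_7.

Type E_7, Milnor number mu = 7.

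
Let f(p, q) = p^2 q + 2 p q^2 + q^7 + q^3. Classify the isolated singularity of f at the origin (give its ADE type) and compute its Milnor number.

Type D8, Milnor number mu = 8.

The Hessian of f at 0 has rank 0. Corank 2; j^3 = q*(p + q)^2 has shape L^2 M (L != M), so D-series; mu = 8 gives D_8.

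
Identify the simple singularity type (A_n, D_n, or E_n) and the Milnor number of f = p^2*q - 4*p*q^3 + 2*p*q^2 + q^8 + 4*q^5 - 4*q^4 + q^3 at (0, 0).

Type D_9, Milnor number mu = 9.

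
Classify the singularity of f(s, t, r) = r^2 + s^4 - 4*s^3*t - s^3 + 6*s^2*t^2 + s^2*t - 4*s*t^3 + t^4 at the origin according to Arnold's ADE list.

D5

The Hessian of f at 0 has rank 1. Corank 2; j^3 = -s^2*(s - t) has shape L^2 M (L != M), so D-series; mu = 5 gives D_5.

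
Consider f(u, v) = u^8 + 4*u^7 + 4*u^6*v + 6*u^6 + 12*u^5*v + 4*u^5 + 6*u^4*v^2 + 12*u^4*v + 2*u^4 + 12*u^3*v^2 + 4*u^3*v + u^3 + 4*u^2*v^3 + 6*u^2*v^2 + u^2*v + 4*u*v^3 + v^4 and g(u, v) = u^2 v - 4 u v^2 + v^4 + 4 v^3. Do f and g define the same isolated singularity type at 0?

The Hessian of f at 0 has rank 0. Corank 2; j^3 = u^2*(u + v) has shape L^2 M (L != M), so D-series; mu = 5 gives D_5. The Hessian of g at 0 has rank 0. Corank 2; j^3 = v*(u - 2*v)^2 has shape L^2 M (L != M), so D-series; mu = 5 gives D_5. Both have type D_5, hence right-equivalent.

Yes.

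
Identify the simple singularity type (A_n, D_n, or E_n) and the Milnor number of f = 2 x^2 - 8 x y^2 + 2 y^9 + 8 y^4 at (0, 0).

The Hessian of f at 0 has rank 1. Corank 1: A-series; mu = 8 gives A_8.

Type A8, Milnor number mu = 8.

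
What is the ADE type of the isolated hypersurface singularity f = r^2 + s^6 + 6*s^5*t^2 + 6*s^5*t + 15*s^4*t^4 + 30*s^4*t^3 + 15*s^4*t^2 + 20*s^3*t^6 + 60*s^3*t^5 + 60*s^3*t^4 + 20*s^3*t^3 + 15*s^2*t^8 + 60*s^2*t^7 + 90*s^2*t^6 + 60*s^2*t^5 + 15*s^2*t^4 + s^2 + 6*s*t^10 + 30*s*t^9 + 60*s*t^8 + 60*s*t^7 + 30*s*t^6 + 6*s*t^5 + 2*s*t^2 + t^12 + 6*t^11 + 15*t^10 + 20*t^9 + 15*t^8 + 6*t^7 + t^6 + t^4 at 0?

A5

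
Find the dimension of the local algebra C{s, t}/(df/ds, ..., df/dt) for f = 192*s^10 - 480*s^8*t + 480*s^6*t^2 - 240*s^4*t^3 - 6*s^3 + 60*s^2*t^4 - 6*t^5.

The Hessian of f at 0 has rank 0. Corank 2; j^3 = -6*s^3 is a perfect cube, so E-series; the 5-jet and mu = 8 give E_8.

8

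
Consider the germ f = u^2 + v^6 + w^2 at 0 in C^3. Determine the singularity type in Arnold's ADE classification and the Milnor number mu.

Type A5, Milnor number mu = 5.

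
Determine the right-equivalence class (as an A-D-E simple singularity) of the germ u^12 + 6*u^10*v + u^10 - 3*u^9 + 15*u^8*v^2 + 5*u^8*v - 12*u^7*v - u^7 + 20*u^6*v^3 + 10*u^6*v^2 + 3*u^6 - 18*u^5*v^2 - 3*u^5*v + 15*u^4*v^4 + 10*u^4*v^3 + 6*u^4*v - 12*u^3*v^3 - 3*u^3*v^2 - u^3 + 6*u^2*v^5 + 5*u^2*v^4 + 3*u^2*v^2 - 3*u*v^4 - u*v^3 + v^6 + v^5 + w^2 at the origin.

E_{7}

The Hessian of f at 0 is [[0, 0, 0], [0, 0, 0], [0, 0, 2]] with rank 1, so corank 2. A Groebner basis of the Jacobian ideal J(f) in C{u,v,w} is {-u^2 + v^4 - v^3/3, u^3, u^2*v + u^2/3 + v^3/9, -u^2 + u*v^2 - v^3/3, w}; counting standard monomials gives mu = 7. Corank 2; j^3 = -u^3 is a perfect cube, so E-series; the 4-jet and mu = 7 give E_7.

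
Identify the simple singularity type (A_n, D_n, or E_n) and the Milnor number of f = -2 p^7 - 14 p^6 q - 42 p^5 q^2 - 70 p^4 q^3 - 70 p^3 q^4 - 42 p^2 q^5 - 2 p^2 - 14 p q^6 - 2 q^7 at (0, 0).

Type A_{6}, Milnor number mu = 6.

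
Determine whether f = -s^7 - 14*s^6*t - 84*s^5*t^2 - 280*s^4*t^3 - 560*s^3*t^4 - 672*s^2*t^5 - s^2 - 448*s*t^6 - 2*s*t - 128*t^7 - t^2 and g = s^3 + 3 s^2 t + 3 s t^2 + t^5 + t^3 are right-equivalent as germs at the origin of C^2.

The Hessian of f at 0 has rank 1. Corank 1: A-series; mu = 6 gives A_6. The Hessian of g at 0 has rank 0. Corank 2; j^3 = (s + t)^3 is a perfect cube, so E-series; the 5-jet and mu = 8 give E_8. f is A_6 but g is E_8, hence not right-equivalent.

No.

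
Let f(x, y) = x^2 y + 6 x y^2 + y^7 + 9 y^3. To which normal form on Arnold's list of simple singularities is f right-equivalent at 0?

The Hessian of f at 0 has rank 0. Corank 2; j^3 = y*(x + 3*y)^2 has shape L^2 M (L != M), so D-series; mu = 8 gives D_8.

D8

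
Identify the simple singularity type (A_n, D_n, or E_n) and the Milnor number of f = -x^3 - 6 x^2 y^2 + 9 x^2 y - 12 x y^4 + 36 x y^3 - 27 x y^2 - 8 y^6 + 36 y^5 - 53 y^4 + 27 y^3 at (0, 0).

Type E6, Milnor number mu = 6.

The Hessian of f at 0 has rank 0. Corank 2; j^3 = -(x - 3*y)^3 is a perfect cube, so E-series; the 4-jet and mu = 6 give E_6.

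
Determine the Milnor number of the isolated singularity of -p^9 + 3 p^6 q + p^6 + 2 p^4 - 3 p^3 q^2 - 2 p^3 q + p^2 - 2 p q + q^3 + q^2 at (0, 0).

The Hessian of f at 0 is [[2, -2], [-2, 2]] with rank 1, so corank 1. A Groebner basis of the Jacobian ideal J(f) in C{p,q} is {q^2, p - q}; counting standard monomials gives mu = 2. Corank 1: A-series; mu = 2 gives A_2.

2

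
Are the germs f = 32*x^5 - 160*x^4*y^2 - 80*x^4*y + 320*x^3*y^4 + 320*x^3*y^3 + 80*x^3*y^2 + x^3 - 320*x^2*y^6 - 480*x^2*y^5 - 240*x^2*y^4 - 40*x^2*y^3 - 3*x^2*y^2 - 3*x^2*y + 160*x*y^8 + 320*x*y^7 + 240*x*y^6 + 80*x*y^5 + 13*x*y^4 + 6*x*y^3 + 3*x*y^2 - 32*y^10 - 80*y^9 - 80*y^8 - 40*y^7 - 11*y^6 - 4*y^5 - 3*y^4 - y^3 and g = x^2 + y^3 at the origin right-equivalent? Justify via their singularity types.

No.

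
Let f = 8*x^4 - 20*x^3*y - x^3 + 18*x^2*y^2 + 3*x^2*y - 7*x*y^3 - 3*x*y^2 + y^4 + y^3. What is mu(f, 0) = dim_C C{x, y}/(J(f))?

The Hessian of f at 0 has rank 0. Corank 2; j^3 = -(x - y)^3 is a perfect cube, so E-series; the 4-jet and mu = 7 give E_7.

7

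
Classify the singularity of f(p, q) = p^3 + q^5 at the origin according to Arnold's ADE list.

E_{8}

The Hessian of f at 0 has rank 0. Corank 2; j^3 = p^3 is a perfect cube, so E-series; the 5-jet and mu = 8 give E_8.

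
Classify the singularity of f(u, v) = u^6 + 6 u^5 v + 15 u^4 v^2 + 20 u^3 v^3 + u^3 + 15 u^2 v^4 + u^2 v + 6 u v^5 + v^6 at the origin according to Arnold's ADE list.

D_{7}

The Hessian of f at 0 has rank 0. Corank 2; j^3 = u^2*(u + v) has shape L^2 M (L != M), so D-series; mu = 7 gives D_7.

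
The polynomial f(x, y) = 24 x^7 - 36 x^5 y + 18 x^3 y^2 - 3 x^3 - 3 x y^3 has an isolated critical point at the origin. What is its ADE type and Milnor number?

Type E_7, Milnor number mu = 7.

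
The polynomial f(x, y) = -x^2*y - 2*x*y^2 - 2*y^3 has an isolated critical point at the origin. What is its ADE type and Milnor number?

Type D4, Milnor number mu = 4.

The Hessian of f at 0 has rank 0. Corank 2; j^3 = -y*(x^2 + 2*x*y + 2*y^2) splits into three distinct lines over C (the quadratic factor has nonzero discriminant), so D_4.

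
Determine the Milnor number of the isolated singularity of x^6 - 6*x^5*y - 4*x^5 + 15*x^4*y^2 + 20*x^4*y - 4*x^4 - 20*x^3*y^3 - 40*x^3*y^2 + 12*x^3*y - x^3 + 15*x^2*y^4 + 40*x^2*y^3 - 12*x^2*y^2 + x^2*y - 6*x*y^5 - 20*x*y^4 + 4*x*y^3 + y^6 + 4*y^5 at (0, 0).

The Hessian of f at 0 has rank 0. Corank 2; j^3 = -x^2*(x - y) has shape L^2 M (L != M), so D-series; mu = 7 gives D_7.

7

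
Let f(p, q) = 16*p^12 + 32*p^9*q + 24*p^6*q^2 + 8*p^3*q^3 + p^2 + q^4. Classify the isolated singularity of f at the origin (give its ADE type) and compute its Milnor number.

Type A_{3}, Milnor number mu = 3.

The Hessian of f at 0 has rank 1. Corank 1: A-series; mu = 3 gives A_3.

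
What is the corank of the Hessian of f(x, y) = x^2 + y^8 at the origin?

1

The Hessian at 0 is [[2, 0], [0, 0]] of rank 1; hence corank 1.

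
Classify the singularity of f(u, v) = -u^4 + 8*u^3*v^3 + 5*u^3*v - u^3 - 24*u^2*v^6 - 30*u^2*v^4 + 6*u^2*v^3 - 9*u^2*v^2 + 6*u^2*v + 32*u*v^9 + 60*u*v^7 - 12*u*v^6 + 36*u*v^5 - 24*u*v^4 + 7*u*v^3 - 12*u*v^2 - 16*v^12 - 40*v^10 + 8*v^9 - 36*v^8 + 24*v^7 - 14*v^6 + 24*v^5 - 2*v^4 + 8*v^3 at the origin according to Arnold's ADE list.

The Hessian of f at 0 has rank 0. Corank 2; j^3 = -(u - 2*v)^3 is a perfect cube, so E-series; the 4-jet and mu = 7 give E_7.

E_{7}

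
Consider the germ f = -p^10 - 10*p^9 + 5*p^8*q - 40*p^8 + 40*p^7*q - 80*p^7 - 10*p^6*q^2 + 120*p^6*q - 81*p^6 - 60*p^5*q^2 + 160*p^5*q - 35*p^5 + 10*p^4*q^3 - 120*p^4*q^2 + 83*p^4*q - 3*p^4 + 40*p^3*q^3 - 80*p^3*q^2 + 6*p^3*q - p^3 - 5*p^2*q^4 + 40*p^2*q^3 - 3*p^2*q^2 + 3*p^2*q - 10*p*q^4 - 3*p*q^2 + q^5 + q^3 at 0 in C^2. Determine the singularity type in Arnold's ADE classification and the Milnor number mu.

Type E8, Milnor number mu = 8.

The Hessian of f at 0 has rank 0. Corank 2; j^3 = -(p - q)^3 is a perfect cube, so E-series; the 5-jet and mu = 8 give E_8.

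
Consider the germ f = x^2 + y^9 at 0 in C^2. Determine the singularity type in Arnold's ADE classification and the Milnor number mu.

Type A_8, Milnor number mu = 8.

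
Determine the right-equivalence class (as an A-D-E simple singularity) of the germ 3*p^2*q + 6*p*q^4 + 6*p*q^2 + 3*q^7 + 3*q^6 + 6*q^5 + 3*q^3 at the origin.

D_{7}

The Hessian of f at 0 has rank 0. Corank 2; j^3 = 3*q*(p + q)^2 has shape L^2 M (L != M), so D-series; mu = 7 gives D_7.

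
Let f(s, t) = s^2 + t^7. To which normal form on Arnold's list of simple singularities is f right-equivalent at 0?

The Hessian of f at 0 is [[2, 0], [0, 0]] with rank 1, so corank 1. A Groebner basis of the Jacobian ideal J(f) in C{s,t} is {t^6, s}; counting standard monomials gives mu = 6. Corank 1: A-series; mu = 6 gives A_6.

A_6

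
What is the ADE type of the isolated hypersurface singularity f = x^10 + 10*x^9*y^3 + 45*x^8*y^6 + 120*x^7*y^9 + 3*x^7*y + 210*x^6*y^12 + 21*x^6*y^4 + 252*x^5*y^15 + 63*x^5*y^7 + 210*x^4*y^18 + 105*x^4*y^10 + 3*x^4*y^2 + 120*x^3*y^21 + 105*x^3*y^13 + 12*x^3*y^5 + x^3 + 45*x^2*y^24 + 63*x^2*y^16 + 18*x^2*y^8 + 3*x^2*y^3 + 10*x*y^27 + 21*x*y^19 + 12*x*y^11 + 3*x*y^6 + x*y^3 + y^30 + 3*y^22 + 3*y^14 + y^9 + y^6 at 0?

E_{7}

The Hessian of f at 0 has rank 0. Corank 2; j^3 = x^3 is a perfect cube, so E-series; the 4-jet and mu = 7 give E_7.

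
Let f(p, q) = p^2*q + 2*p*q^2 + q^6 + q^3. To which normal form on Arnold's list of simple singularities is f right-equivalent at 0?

D7

The Hessian of f at 0 has rank 0. Corank 2; j^3 = q*(p + q)^2 has shape L^2 M (L != M), so D-series; mu = 7 gives D_7.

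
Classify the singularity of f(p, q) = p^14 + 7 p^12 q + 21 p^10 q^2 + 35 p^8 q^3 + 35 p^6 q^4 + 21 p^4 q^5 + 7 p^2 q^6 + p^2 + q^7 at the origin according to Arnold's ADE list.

The Hessian of f at 0 is [[2, 0], [0, 0]] with rank 1, so corank 1. A Groebner basis of the Jacobian ideal J(f) in C{p,q} is {q^6, p}; counting standard monomials gives mu = 6. Corank 1: A-series; mu = 6 gives A_6.

A_6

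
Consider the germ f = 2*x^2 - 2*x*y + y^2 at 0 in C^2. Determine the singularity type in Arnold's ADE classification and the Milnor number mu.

Type A1, Milnor number mu = 1.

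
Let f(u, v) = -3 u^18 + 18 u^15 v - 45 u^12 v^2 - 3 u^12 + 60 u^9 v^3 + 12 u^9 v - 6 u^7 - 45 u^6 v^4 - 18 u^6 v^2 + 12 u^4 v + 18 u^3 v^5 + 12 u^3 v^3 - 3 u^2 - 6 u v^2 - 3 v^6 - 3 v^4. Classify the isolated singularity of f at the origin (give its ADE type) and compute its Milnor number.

Type A5, Milnor number mu = 5.

The Hessian of f at 0 has rank 1. Corank 1: A-series; mu = 5 gives A_5.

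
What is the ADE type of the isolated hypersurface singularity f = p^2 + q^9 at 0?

The Hessian of f at 0 has rank 1. Corank 1: A-series; mu = 8 gives A_8.

A8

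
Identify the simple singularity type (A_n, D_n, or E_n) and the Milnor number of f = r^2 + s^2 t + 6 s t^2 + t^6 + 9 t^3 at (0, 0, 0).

The Hessian of f at 0 is [[0, 0, 0], [0, 0, 0], [0, 0, 2]] with rank 1, so corank 2. A Groebner basis of the Jacobian ideal J(f) in C{s,t,r} is {s^2/6 + t^5 - 3*t^2/2, s^3 + 27*t^3, s*t + 3*t^2, r}; counting standard monomials gives mu = 7. Corank 2; j^3 = t*(s + 3*t)^2 has shape L^2 M (L != M), so D-series; mu = 7 gives D_7.

Type D_7, Milnor number mu = 7.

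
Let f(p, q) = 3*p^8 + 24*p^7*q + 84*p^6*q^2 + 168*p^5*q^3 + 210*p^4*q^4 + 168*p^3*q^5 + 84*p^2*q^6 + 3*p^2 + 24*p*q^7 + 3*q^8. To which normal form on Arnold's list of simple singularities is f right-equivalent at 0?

A_7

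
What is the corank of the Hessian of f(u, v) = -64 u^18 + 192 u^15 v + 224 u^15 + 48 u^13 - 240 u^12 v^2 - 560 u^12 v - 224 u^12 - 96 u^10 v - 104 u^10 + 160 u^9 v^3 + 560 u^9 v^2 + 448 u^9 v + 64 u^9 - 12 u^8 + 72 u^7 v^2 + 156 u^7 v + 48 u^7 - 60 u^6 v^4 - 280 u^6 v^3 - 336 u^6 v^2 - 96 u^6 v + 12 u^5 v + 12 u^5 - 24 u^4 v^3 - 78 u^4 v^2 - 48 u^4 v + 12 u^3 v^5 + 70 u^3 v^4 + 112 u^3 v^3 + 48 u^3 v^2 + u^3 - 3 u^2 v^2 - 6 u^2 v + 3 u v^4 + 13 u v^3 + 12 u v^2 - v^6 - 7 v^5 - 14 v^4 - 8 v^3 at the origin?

2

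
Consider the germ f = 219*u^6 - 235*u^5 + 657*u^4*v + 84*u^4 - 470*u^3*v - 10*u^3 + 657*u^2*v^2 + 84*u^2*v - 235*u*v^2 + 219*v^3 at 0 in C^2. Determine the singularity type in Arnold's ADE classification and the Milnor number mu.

Type D_4, Milnor number mu = 4.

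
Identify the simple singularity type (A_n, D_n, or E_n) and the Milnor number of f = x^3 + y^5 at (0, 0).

Type E8, Milnor number mu = 8.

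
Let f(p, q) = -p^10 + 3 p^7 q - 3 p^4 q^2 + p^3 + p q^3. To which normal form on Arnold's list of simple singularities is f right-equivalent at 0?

E_7

The Hessian of f at 0 has rank 0. Corank 2; j^3 = p^3 is a perfect cube, so E-series; the 4-jet and mu = 7 give E_7.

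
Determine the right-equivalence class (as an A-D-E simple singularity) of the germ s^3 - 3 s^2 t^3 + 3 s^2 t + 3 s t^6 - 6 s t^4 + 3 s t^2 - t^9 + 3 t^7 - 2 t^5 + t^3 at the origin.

E8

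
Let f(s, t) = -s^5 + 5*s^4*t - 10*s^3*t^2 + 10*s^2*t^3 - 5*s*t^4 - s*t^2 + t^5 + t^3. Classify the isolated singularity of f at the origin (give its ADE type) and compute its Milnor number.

The Hessian of f at 0 is [[0, 0], [0, 0]] with rank 0, so corank 2. A Groebner basis of the Jacobian ideal J(f) in C{s,t} is {s^4 + t^2/5, t^3, s*t - t^2}; counting standard monomials gives mu = 6. Corank 2; j^3 = -t^2*(s - t) has shape L^2 M (L != M), so D-series; mu = 6 gives D_6.

Type D6, Milnor number mu = 6.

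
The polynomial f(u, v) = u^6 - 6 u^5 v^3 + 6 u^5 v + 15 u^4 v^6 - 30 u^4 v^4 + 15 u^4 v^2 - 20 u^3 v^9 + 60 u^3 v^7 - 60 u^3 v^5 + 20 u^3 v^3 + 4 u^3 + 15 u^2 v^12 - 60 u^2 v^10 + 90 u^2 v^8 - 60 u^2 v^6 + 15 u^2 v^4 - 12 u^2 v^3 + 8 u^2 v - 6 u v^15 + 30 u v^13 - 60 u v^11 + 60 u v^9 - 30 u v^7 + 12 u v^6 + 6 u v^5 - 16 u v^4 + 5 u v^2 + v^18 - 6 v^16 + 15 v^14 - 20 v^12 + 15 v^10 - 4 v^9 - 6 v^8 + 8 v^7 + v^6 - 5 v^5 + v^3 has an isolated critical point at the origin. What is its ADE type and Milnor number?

Type D_{7}, Milnor number mu = 7.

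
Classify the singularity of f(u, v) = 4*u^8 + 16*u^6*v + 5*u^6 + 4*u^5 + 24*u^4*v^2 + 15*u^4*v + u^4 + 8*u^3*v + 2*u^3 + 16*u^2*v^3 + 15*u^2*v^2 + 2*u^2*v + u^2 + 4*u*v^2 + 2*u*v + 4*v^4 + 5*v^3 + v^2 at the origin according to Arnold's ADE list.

The Hessian of f at 0 is [[2, 2], [2, 2]] with rank 1, so corank 1. A Groebner basis of the Jacobian ideal J(f) in C{u,v} is {v^2, u + v}; counting standard monomials gives mu = 2. Corank 1: A-series; mu = 2 gives A_2.

A2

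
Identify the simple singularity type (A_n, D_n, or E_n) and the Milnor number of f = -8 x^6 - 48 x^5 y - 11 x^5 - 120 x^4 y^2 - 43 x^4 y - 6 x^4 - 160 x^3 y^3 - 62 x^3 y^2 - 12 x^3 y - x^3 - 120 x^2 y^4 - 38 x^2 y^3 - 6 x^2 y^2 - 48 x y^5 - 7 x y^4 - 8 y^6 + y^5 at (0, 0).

Type E_8, Milnor number mu = 8.

The Hessian of f at 0 has rank 0. Corank 2; j^3 = -x^3 is a perfect cube, so E-series; the 5-jet and mu = 8 give E_8.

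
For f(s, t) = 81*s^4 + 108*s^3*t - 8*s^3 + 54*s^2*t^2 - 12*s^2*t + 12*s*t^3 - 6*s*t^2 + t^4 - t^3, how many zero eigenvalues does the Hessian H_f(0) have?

2

Hessian at 0 has rank 0.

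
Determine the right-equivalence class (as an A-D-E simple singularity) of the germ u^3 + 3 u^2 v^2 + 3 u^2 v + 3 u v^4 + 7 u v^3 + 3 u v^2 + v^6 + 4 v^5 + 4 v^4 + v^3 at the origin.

E_{7}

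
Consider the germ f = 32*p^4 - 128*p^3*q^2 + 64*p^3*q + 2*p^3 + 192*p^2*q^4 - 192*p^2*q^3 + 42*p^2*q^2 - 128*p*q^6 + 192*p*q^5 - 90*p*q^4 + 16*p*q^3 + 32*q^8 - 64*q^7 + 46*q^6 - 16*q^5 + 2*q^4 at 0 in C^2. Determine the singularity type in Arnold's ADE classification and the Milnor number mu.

Type E_6, Milnor number mu = 6.

The Hessian of f at 0 has rank 0. Corank 2; j^3 = 2*p^3 is a perfect cube, so E-series; the 4-jet and mu = 6 give E_6.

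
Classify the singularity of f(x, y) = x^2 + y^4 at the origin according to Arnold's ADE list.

The Hessian of f at 0 has rank 1. Corank 1: A-series; mu = 3 gives A_3.

A_3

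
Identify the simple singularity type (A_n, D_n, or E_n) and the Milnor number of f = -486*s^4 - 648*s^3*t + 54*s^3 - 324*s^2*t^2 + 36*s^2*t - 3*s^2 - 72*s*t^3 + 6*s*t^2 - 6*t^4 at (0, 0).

Type A3, Milnor number mu = 3.

The Hessian of f at 0 has rank 1. Corank 1: A-series; mu = 3 gives A_3.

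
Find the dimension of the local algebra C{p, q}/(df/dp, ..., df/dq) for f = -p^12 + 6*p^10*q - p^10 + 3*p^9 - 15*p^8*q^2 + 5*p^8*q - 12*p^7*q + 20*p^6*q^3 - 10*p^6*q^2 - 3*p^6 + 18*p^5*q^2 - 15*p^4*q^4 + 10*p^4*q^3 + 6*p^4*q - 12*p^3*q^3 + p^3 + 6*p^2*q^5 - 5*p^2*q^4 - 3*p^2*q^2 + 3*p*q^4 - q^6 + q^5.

The Hessian of f at 0 is [[0, 0], [0, 0]] with rank 0, so corank 2. A Groebner basis of the Jacobian ideal J(f) in C{p,q} is {q^4, p^3, -p^2/2 + p*q^2}; counting standard monomials gives mu = 8. Corank 2; j^3 = p^3 is a perfect cube, so E-series; the 5-jet and mu = 8 give E_8.

8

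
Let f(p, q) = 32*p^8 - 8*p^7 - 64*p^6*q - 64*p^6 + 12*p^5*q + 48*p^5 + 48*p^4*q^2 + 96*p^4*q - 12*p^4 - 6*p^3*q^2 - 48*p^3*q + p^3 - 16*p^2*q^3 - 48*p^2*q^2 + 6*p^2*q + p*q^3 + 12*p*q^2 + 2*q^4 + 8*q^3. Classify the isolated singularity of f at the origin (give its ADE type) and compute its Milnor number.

The Hessian of f at 0 has rank 0. Corank 2; j^3 = (p + 2*q)^3 is a perfect cube, so E-series; the 4-jet and mu = 7 give E_7.

Type E7, Milnor number mu = 7.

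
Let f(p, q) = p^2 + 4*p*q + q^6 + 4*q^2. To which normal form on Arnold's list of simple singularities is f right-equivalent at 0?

A_{5}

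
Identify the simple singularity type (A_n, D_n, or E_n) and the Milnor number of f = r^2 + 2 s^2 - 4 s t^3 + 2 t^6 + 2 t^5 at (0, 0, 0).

The Hessian of f at 0 is [[4, 0, 0], [0, 0, 0], [0, 0, 2]] with rank 2, so corank 1. A Groebner basis of the Jacobian ideal J(f) in C{s,t,r} is {-s + t^3, s^2, s*t, r}; counting standard monomials gives mu = 4. Corank 1: A-series; mu = 4 gives A_4.

Type A_4, Milnor number mu = 4.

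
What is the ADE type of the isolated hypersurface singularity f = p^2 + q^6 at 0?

The Hessian of f at 0 is [[2, 0], [0, 0]] with rank 1, so corank 1. A Groebner basis of the Jacobian ideal J(f) in C{p,q} is {q^5, p}; counting standard monomials gives mu = 5. Corank 1: A-series; mu = 5 gives A_5.

A_{5}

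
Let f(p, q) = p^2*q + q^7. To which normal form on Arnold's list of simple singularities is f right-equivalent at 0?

The Hessian of f at 0 has rank 0. Corank 2; j^3 = p^2*q has shape L^2 M (L != M), so D-series; mu = 8 gives D_8.

D_8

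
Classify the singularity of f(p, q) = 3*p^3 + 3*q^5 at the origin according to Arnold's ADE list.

E8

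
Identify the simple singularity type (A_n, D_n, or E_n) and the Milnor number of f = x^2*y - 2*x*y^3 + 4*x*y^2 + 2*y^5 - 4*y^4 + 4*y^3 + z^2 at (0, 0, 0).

Type D_{6}, Milnor number mu = 6.

The Hessian of f at 0 is [[0, 0, 0], [0, 0, 0], [0, 0, 2]] with rank 1, so corank 2. A Groebner basis of the Jacobian ideal J(f) in C{x,y,z} is {x^3 + 3*x^2 + 20*x*y + 28*y^2, x^2*y - x^2 - 8*x*y - 12*y^2, x^2/4 + x*y^2 + 3*x*y + 5*y^2, -x*y + y^3 - 2*y^2, z}; counting standard monomials gives mu = 6. Corank 2; j^3 = y*(x + 2*y)^2 has shape L^2 M (L != M), so D-series; mu = 6 gives D_6.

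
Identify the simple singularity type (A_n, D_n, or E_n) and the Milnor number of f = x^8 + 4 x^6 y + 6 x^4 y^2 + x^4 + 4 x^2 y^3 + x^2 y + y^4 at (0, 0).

The Hessian of f at 0 is [[0, 0], [0, 0]] with rank 0, so corank 2. A Groebner basis of the Jacobian ideal J(f) in C{x,y} is {x^3, x^2/4 + y^3, x*y}; counting standard monomials gives mu = 5. Corank 2; j^3 = x^2*y has shape L^2 M (L != M), so D-series; mu = 5 gives D_5.

Type D_5, Milnor number mu = 5.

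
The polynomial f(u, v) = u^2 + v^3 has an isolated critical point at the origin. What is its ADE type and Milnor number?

The Hessian of f at 0 is [[2, 0], [0, 0]] with rank 1, so corank 1. A Groebner basis of the Jacobian ideal J(f) in C{u,v} is {v^2, u}; counting standard monomials gives mu = 2. Corank 1: A-series; mu = 2 gives A_2.

Type A_2, Milnor number mu = 2.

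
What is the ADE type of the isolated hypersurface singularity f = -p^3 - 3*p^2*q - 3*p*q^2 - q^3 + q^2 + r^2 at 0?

The Hessian of f at 0 is [[0, 0, 0], [0, 2, 0], [0, 0, 2]] with rank 2, so corank 1. A Groebner basis of the Jacobian ideal J(f) in C{p,q,r} is {p^2, q, r}; counting standard monomials gives mu = 2. Corank 1: A-series; mu = 2 gives A_2.

A2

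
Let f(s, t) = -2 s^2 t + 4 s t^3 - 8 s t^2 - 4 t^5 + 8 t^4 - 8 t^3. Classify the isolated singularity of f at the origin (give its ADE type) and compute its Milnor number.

The Hessian of f at 0 is [[0, 0], [0, 0]] with rank 0, so corank 2. A Groebner basis of the Jacobian ideal J(f) in C{s,t} is {s^3 + 3*s^2 + 20*s*t + 28*t^2, s^2*t - s^2 - 8*s*t - 12*t^2, s^2/4 + s*t^2 + 3*s*t + 5*t^2, -s*t + t^3 - 2*t^2}; counting standard monomials gives mu = 6. Corank 2; j^3 = -2*t*(s + 2*t)^2 has shape L^2 M (L != M), so D-series; mu = 6 gives D_6.

Type D6, Milnor number mu = 6.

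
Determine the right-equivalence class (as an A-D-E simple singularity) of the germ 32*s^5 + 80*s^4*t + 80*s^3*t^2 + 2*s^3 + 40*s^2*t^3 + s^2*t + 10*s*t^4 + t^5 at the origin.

The Hessian of f at 0 has rank 0. Corank 2; j^3 = s^2*(2*s + t) has shape L^2 M (L != M), so D-series; mu = 6 gives D_6.

D_{6}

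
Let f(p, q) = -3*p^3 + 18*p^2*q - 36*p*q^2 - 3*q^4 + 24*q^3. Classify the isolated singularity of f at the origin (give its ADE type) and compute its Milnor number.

Type E_6, Milnor number mu = 6.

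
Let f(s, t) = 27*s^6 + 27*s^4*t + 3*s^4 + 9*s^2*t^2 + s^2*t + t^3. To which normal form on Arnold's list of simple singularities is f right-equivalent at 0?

D_{4}

The Hessian of f at 0 is [[0, 0], [0, 0]] with rank 0, so corank 2. A Groebner basis of the Jacobian ideal J(f) in C{s,t} is {t^3, s^2 + 3*t^2, s*t}; counting standard monomials gives mu = 4. Corank 2; j^3 = t*(s^2 + t^2) splits into three distinct lines over C (the quadratic factor has nonzero discriminant), so D_4.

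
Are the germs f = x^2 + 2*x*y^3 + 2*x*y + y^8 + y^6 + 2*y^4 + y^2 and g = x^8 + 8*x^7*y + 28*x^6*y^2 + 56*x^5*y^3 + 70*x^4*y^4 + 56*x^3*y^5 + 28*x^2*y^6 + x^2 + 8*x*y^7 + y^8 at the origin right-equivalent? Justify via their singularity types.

Yes.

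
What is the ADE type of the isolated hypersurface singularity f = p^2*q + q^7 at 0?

D8

The Hessian of f at 0 is [[0, 0], [0, 0]] with rank 0, so corank 2. A Groebner basis of the Jacobian ideal J(f) in C{p,q} is {p^2/7 + q^6, p^3, p*q}; counting standard monomials gives mu = 8. Corank 2; j^3 = p^2*q has shape L^2 M (L != M), so D-series; mu = 8 gives D_8.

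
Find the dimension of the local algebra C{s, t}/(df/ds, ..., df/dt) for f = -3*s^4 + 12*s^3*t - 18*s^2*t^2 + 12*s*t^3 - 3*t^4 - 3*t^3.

The Hessian of f at 0 is [[0, 0], [0, 0]] with rank 0, so corank 2. A Groebner basis of the Jacobian ideal J(f) in C{s,t} is {s^3 - 3*s^2*t, t^2}; counting standard monomials gives mu = 6. Corank 2; j^3 = -3*t^3 is a perfect cube, so E-series; the 4-jet and mu = 6 give E_6.

6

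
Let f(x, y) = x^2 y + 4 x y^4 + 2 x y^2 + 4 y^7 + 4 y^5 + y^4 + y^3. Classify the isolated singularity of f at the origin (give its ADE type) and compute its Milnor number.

Type D_{5}, Milnor number mu = 5.

The Hessian of f at 0 is [[0, 0], [0, 0]] with rank 0, so corank 2. A Groebner basis of the Jacobian ideal J(f) in C{x,y} is {x^3 - x^2/4 + y^2/4, x^2/4 + y^3 - y^2/4, x*y + y^2}; counting standard monomials gives mu = 5. Corank 2; j^3 = y*(x + y)^2 has shape L^2 M (L != M), so D-series; mu = 5 gives D_5.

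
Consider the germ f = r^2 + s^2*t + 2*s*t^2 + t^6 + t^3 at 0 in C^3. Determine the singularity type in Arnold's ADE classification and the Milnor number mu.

The Hessian of f at 0 has rank 1. Corank 2; j^3 = t*(s + t)^2 has shape L^2 M (L != M), so D-series; mu = 7 gives D_7.

Type D7, Milnor number mu = 7.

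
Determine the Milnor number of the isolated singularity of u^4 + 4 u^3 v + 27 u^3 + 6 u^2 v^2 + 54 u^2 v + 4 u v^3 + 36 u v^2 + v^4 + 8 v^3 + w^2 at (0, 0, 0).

The Hessian of f at 0 has rank 1. Corank 2; j^3 = (3*u + 2*v)^3 is a perfect cube, so E-series; the 4-jet and mu = 6 give E_6.

6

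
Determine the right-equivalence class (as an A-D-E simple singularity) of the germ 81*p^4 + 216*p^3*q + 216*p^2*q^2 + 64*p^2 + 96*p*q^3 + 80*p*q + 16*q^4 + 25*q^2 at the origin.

A_3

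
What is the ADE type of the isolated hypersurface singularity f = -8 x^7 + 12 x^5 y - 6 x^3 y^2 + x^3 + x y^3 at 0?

E_7

The Hessian of f at 0 has rank 0. Corank 2; j^3 = x^3 is a perfect cube, so E-series; the 4-jet and mu = 7 give E_7.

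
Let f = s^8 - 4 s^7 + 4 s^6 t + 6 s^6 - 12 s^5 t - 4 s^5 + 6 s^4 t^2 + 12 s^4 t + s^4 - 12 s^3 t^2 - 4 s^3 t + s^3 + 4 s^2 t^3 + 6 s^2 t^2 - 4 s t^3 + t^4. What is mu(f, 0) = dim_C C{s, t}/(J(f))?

The Hessian of f at 0 has rank 0. Corank 2; j^3 = s^3 is a perfect cube, so E-series; the 4-jet and mu = 6 give E_6.

6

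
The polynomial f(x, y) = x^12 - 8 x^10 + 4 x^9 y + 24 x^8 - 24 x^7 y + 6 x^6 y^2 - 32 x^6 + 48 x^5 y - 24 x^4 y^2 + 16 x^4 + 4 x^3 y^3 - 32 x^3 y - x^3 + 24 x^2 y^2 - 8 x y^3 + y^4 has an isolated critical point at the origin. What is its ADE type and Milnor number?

The Hessian of f at 0 has rank 0. Corank 2; j^3 = -x^3 is a perfect cube, so E-series; the 4-jet and mu = 6 give E_6.

Type E6, Milnor number mu = 6.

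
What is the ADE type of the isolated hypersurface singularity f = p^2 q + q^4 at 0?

D_{5}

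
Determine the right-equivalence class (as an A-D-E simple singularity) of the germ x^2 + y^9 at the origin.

The Hessian of f at 0 has rank 1. Corank 1: A-series; mu = 8 gives A_8.

A_8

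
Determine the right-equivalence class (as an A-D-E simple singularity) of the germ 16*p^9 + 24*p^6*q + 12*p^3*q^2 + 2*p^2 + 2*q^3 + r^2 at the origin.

A_2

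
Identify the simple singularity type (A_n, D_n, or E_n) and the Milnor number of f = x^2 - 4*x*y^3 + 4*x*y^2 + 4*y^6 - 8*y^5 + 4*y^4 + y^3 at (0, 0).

Type A_{2}, Milnor number mu = 2.

The Hessian of f at 0 has rank 1. Corank 1: A-series; mu = 2 gives A_2.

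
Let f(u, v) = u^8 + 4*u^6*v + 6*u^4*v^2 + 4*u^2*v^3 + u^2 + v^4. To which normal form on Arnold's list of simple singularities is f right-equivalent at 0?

The Hessian of f at 0 has rank 1. Corank 1: A-series; mu = 3 gives A_3.

A_{3}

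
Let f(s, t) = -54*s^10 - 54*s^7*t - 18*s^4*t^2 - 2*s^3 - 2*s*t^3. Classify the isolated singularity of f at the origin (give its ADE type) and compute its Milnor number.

Type E_7, Milnor number mu = 7.

The Hessian of f at 0 has rank 0. Corank 2; j^3 = -2*s^3 is a perfect cube, so E-series; the 4-jet and mu = 7 give E_7.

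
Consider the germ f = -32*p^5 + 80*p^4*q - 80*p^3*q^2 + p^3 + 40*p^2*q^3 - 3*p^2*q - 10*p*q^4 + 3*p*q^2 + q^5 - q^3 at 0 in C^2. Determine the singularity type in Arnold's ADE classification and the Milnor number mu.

The Hessian of f at 0 is [[0, 0], [0, 0]] with rank 0, so corank 2. A Groebner basis of the Jacobian ideal J(f) in C{p,q} is {q^5, p*q^3 - 7*q^4/8, p^2 - 2*p*q + q^2}; counting standard monomials gives mu = 8. Corank 2; j^3 = (p - q)^3 is a perfect cube, so E-series; the 5-jet and mu = 8 give E_8.

Type E_{8}, Milnor number mu = 8.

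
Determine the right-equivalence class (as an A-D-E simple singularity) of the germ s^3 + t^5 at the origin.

The Hessian of f at 0 has rank 0. Corank 2; j^3 = s^3 is a perfect cube, so E-series; the 5-jet and mu = 8 give E_8.

E_8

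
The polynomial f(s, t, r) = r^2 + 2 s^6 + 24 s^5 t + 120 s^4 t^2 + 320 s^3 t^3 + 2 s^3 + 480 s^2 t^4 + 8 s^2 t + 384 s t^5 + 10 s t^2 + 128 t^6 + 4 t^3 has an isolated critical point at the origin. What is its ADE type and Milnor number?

The Hessian of f at 0 has rank 1. Corank 2; j^3 = 2*(s + t)^2*(s + 2*t) has shape L^2 M (L != M), so D-series; mu = 7 gives D_7.

Type D7, Milnor number mu = 7.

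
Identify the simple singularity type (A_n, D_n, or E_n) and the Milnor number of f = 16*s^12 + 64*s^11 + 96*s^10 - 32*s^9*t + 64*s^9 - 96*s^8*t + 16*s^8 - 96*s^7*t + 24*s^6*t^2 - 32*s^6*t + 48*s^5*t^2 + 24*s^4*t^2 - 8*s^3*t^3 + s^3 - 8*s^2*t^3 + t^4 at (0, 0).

The Hessian of f at 0 has rank 0. Corank 2; j^3 = s^3 is a perfect cube, so E-series; the 4-jet and mu = 6 give E_6.

Type E_{6}, Milnor number mu = 6.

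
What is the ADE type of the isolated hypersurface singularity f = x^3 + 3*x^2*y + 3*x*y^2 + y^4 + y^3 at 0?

The Hessian of f at 0 has rank 0. Corank 2; j^3 = (x + y)^3 is a perfect cube, so E-series; the 4-jet and mu = 6 give E_6.

E_6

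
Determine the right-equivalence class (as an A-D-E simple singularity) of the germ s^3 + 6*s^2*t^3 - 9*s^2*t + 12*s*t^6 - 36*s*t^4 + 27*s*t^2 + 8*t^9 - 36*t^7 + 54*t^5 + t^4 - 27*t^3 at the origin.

The Hessian of f at 0 has rank 0. Corank 2; j^3 = (s - 3*t)^3 is a perfect cube, so E-series; the 4-jet and mu = 6 give E_6.

E_6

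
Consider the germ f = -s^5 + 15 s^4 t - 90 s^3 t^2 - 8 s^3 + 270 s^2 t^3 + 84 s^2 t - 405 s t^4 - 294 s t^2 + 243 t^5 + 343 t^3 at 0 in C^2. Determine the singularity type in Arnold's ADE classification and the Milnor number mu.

Type E_{8}, Milnor number mu = 8.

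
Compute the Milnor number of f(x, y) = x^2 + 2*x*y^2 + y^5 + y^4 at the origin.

4

The Hessian of f at 0 has rank 1. Corank 1: A-series; mu = 4 gives A_4.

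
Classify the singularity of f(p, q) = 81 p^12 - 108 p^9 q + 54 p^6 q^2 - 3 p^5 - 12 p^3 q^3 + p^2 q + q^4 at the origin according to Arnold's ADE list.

D_{5}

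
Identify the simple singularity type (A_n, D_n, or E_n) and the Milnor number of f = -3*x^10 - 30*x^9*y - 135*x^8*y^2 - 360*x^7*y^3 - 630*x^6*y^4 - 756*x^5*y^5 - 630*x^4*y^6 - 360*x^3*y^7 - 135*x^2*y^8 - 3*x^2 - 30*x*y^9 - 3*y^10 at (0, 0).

Type A_{9}, Milnor number mu = 9.

The Hessian of f at 0 has rank 1. Corank 1: A-series; mu = 9 gives A_9.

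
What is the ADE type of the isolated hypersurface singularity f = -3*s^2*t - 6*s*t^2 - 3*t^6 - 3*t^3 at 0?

D_7

The Hessian of f at 0 has rank 0. Corank 2; j^3 = -3*t*(s + t)^2 has shape L^2 M (L != M), so D-series; mu = 7 gives D_7.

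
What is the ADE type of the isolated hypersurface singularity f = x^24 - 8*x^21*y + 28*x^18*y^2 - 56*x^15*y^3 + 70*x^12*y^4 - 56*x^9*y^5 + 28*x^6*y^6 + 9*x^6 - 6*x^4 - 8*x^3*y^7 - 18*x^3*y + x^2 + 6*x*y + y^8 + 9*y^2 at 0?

A7

The Hessian of f at 0 has rank 1. Corank 1: A-series; mu = 7 gives A_7.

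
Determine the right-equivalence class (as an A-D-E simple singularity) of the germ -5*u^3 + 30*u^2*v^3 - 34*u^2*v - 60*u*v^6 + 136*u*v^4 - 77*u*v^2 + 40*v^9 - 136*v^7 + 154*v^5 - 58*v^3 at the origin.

The Hessian of f at 0 is [[0, 0], [0, 0]] with rank 0, so corank 2. A Groebner basis of the Jacobian ideal J(f) in C{u,v} is {v^3, u^2 - 13*v^2, u*v + 4*v^2}; counting standard monomials gives mu = 4. Corank 2; j^3 = -(u + 2*v)*(5*u^2 + 24*u*v + 29*v^2) splits into three distinct lines over C (the quadratic factor has nonzero discriminant), so D_4.

D_{4}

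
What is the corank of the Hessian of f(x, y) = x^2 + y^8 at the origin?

Hessian at 0 has rank 1.

1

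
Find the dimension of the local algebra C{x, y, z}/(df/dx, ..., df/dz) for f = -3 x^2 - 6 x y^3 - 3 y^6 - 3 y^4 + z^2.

3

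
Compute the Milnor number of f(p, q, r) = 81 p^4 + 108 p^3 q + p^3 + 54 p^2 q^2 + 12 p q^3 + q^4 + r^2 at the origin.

6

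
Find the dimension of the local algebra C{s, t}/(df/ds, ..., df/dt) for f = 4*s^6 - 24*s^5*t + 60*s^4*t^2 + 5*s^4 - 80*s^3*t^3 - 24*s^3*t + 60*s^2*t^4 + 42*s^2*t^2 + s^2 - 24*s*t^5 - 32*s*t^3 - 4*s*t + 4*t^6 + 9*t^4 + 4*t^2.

The Hessian of f at 0 is [[2, -4], [-4, 8]] with rank 1, so corank 1. A Groebner basis of the Jacobian ideal J(f) in C{s,t} is {t^3, s - 2*t}; counting standard monomials gives mu = 3. Corank 1: A-series; mu = 3 gives A_3.

3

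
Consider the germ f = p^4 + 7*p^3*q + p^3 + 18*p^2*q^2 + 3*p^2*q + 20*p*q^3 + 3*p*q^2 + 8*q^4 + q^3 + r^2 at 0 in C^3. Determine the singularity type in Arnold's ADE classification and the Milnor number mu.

Type E_{7}, Milnor number mu = 7.

The Hessian of f at 0 is [[0, 0, 0], [0, 0, 0], [0, 0, 2]] with rank 1, so corank 2. A Groebner basis of the Jacobian ideal J(f) in C{p,q,r} is {3*p^2 + 6*p*q + q^4 + q^3 + 3*q^2, p^3 + 9*p^2 + 18*p*q + 4*q^3 + 9*q^2, p^2*q - 5*p^2 - 10*p*q - 8*q^3/3 - 5*q^2, 2*p^2 + p*q^2 + 4*p*q + 5*q^3/3 + 2*q^2, r}; counting standard monomials gives mu = 7. Corank 2; j^3 = (p + q)^3 is a perfect cube, so E-series; the 4-jet and mu = 7 give E_7.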